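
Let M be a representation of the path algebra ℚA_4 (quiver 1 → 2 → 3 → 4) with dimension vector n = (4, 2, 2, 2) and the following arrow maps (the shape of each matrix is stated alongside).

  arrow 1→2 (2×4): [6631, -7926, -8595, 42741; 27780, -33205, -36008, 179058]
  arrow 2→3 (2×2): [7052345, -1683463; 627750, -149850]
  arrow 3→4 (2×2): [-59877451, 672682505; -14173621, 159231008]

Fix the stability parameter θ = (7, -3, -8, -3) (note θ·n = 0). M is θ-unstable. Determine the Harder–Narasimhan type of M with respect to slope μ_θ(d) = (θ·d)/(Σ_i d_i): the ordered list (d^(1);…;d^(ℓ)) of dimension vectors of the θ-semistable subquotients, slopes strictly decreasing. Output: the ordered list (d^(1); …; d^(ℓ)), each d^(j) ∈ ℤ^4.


Barcode: M ≅ I[1,1]^2, I[1,2], I[1,4], I[3,4]. HN layers by μ_θ (5 steps, strictly decreasing):
  μ^(1)=7; μ^(2)=2; μ^(3)=-7/4; μ^(4)=-3; μ^(5)=-8

((2, 0, 0, 0); (1, 1, 0, 0); (1, 1, 1, 1); (0, 0, 0, 1); (0, 0, 1, 0))


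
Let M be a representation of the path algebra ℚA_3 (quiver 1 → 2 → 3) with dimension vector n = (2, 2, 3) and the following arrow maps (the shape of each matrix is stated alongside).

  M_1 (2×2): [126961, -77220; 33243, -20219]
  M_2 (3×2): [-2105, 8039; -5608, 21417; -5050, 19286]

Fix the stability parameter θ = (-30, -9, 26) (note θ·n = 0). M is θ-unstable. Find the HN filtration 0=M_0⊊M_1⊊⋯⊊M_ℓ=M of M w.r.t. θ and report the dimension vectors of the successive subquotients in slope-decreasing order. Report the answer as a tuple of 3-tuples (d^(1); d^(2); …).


Via rank(M_{q-1}∘⋯∘M_p): M ≅ I[1,3]^2, I[3,3].
μ_θ-semistable layers: μ^(1)=26; μ^(2)=-9; μ^(3)=-30

((0, 0, 3); (0, 2, 0); (2, 0, 0))


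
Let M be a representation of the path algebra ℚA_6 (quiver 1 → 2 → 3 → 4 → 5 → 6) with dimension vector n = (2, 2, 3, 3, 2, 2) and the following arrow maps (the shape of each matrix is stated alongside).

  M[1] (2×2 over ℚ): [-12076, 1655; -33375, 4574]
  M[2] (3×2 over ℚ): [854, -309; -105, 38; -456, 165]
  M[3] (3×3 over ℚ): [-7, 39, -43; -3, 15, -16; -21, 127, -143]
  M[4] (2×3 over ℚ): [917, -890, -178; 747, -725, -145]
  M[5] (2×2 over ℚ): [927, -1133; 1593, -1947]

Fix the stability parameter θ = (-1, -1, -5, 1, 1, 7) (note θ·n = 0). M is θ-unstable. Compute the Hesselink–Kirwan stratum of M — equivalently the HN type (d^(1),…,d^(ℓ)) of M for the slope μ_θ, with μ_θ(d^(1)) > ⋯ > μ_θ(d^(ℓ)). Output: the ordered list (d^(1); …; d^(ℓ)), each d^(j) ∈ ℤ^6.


Via rank(M_{q-1}∘⋯∘M_p): M ≅ I[1,5], I[1,6], I[3,4], I[6,6].
μ_θ-semistable layers: μ^(1)=7; μ^(2)=1; μ^(3)=-7/3; μ^(4)=-5

((0, 0, 0, 0, 0, 2); (0, 0, 0, 3, 2, 0); (2, 2, 2, 0, 0, 0); (0, 0, 1, 0, 0, 0))


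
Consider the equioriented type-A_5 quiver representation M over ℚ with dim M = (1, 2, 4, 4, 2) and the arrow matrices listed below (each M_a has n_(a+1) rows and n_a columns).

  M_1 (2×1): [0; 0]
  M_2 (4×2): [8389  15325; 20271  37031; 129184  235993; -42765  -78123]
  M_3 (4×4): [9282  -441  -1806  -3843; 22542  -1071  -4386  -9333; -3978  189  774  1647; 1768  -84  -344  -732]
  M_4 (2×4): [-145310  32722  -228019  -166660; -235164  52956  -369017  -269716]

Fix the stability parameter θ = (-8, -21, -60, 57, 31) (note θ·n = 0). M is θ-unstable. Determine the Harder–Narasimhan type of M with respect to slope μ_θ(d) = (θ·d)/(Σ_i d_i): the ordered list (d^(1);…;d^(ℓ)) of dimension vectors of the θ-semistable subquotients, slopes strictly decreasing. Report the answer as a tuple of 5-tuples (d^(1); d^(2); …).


Barcode: M ≅ I[1,1], I[2,3], I[2,5], I[3,3]^2, I[4,4]^2, I[4,5]. HN layers by μ_θ (5 steps, strictly decreasing):
  μ^(1)=57; μ^(2)=44; μ^(3)=-8; μ^(4)=-81/2; μ^(5)=-60

((0, 0, 0, 2, 0); (0, 0, 0, 2, 2); (1, 0, 0, 0, 0); (0, 2, 2, 0, 0); (0, 0, 2, 0, 0))


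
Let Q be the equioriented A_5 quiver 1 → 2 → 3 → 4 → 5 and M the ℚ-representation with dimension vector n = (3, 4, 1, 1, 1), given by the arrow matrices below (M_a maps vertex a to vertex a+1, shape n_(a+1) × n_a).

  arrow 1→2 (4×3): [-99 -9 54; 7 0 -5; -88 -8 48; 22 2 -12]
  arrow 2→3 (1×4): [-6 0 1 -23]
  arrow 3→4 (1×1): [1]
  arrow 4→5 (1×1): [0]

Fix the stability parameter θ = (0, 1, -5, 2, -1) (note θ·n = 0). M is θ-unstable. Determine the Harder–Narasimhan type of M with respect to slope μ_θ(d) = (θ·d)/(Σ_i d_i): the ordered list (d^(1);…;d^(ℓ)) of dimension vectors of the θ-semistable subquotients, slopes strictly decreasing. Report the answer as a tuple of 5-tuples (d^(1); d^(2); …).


Via rank(M_{q-1}∘⋯∘M_p): M ≅ I[1,1], I[1,2]^2, I[2,2], I[2,4], I[5,5].
μ_θ-semistable layers: μ^(1)=2; μ^(2)=1; μ^(3)=0; μ^(4)=-1; μ^(5)=-2

((0, 0, 0, 1, 0); (0, 3, 0, 0, 0); (3, 0, 0, 0, 0); (0, 0, 0, 0, 1); (0, 1, 1, 0, 0))


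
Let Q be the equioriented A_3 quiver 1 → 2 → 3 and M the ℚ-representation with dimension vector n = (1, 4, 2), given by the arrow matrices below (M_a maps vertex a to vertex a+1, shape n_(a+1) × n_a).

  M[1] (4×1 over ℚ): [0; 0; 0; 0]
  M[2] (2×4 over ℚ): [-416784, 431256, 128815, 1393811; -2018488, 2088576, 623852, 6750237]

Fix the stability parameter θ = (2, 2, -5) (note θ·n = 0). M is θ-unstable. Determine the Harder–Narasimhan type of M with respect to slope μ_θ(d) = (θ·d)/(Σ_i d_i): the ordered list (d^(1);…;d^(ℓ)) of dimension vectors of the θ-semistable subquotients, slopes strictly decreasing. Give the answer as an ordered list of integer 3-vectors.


Barcode: M ≅ I[1,1], I[2,2]^2, I[2,3]^2. HN layers by μ_θ (2 steps, strictly decreasing):
  μ^(1)=2; μ^(2)=-3/2

((1, 2, 0); (0, 2, 2))


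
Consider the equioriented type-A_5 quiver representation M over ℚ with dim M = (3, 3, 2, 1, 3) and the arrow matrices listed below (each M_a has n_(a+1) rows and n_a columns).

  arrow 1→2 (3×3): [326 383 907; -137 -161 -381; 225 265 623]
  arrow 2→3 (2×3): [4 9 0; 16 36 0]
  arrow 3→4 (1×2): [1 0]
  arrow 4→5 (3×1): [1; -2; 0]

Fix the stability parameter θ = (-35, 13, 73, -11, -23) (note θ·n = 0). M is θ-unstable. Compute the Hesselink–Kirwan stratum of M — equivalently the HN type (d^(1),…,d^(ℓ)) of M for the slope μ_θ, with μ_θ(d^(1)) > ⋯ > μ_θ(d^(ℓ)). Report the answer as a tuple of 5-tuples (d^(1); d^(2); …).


Barcode: M ≅ I[1,2]^2, I[1,5], I[3,3], I[5,5]^2. HN layers by μ_θ (4 steps, strictly decreasing):
  μ^(1)=73; μ^(2)=13; μ^(3)=-23; μ^(4)=-35

((0, 0, 1, 0, 0); (0, 3, 1, 1, 1); (0, 0, 0, 0, 2); (3, 0, 0, 0, 0))


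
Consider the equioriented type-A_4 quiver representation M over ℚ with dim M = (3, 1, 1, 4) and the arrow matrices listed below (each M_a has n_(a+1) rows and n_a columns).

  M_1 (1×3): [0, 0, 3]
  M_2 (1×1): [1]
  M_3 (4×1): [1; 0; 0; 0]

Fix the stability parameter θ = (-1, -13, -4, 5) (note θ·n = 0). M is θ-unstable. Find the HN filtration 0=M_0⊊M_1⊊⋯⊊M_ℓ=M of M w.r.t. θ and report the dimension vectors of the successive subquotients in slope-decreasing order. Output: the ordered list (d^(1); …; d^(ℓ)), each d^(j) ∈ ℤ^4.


Barcode: M ≅ I[1,1]^2, I[1,4], I[4,4]^3. HN layers by μ_θ (4 steps, strictly decreasing):
  μ^(1)=5; μ^(2)=-1; μ^(3)=-4; μ^(4)=-7

((0, 0, 0, 4); (2, 0, 0, 0); (0, 0, 1, 0); (1, 1, 0, 0))


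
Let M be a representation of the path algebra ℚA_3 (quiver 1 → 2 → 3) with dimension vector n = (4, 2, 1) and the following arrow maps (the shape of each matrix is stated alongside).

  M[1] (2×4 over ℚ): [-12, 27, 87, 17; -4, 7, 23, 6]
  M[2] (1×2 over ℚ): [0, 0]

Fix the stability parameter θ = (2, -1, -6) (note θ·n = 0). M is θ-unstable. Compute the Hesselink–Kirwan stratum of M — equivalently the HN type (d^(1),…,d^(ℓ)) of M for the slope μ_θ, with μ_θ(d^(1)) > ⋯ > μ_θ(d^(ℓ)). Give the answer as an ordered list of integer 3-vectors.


Barcode: M ≅ I[1,1]^2, I[1,2]^2, I[3,3]. HN layers by μ_θ (3 steps, strictly decreasing):
  μ^(1)=2; μ^(2)=1/2; μ^(3)=-6

((2, 0, 0); (2, 2, 0); (0, 0, 1))


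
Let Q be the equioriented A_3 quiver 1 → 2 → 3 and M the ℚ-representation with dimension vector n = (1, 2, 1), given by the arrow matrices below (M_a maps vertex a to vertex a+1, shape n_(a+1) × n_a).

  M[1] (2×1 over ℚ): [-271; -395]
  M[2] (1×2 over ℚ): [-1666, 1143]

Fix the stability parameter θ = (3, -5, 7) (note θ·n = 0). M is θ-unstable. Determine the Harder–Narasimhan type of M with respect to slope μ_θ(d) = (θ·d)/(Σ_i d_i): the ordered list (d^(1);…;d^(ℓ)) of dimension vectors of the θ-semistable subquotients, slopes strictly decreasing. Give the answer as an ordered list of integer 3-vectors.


Via rank(M_{q-1}∘⋯∘M_p): M ≅ I[1,3], I[2,2].
μ_θ-semistable layers: μ^(1)=7; μ^(2)=-1; μ^(3)=-5

((0, 0, 1); (1, 1, 0); (0, 1, 0))


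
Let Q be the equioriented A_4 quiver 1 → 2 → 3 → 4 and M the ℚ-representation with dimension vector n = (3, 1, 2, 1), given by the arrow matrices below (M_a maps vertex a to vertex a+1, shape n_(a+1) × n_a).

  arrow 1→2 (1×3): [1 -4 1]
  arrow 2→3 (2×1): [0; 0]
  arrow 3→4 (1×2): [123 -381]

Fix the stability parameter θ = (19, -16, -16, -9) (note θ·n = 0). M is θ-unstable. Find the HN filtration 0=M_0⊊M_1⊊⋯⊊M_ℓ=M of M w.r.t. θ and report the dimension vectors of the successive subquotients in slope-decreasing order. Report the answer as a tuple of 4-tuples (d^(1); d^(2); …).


Interval decomposition of M: I[1,1]^2, I[1,2], I[3,3], I[3,4].
HN type (ℓ=4): μ^(1)=19; μ^(2)=3/2; μ^(3)=-9; μ^(4)=-16

((2, 0, 0, 0); (1, 1, 0, 0); (0, 0, 0, 1); (0, 0, 2, 0))


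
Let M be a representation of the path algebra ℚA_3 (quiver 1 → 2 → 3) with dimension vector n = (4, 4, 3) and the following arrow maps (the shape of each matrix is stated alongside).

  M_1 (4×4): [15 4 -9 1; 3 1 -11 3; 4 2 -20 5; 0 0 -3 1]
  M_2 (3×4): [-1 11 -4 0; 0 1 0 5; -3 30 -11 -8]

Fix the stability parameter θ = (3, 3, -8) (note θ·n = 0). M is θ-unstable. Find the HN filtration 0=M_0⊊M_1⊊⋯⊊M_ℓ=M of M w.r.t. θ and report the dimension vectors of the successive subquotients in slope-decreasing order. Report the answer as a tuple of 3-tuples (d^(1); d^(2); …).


Interval decomposition of M: I[1,2], I[1,3]^3.
HN type (ℓ=2): μ^(1)=3; μ^(2)=-2/3

((1, 1, 0); (3, 3, 3))


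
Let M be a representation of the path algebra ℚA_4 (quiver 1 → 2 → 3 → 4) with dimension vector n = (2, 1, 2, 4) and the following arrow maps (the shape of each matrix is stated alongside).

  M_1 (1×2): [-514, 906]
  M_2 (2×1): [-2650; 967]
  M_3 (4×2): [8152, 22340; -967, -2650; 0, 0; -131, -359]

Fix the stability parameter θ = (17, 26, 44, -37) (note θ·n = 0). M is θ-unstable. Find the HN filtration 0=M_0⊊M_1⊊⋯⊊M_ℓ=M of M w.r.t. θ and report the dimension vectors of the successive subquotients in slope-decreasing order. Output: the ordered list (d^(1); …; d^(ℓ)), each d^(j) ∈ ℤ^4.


Via rank(M_{q-1}∘⋯∘M_p): M ≅ I[1,1], I[1,4], I[3,4], I[4,4]^2.
μ_θ-semistable layers: μ^(1)=17; μ^(2)=25/2; μ^(3)=7/2; μ^(4)=-37

((1, 0, 0, 0); (1, 1, 1, 1); (0, 0, 1, 1); (0, 0, 0, 2))


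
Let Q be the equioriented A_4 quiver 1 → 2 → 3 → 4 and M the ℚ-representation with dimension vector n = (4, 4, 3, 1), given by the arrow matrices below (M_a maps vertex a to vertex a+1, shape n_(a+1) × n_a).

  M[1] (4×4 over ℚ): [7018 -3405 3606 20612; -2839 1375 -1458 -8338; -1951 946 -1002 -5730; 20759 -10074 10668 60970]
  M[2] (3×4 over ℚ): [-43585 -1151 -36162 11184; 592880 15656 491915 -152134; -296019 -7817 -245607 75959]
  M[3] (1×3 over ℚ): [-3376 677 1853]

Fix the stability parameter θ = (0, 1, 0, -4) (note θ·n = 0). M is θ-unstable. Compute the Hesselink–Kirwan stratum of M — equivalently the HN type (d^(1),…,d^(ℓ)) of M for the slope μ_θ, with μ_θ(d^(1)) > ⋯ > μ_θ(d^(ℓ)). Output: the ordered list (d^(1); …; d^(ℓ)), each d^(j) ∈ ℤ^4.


Via rank(M_{q-1}∘⋯∘M_p): M ≅ I[1,1], I[1,3]^2, I[1,4], I[2,2].
μ_θ-semistable layers: μ^(1)=1; μ^(2)=1/2; μ^(3)=0; μ^(4)=-3/4

((0, 1, 0, 0); (0, 2, 2, 0); (3, 0, 0, 0); (1, 1, 1, 1))


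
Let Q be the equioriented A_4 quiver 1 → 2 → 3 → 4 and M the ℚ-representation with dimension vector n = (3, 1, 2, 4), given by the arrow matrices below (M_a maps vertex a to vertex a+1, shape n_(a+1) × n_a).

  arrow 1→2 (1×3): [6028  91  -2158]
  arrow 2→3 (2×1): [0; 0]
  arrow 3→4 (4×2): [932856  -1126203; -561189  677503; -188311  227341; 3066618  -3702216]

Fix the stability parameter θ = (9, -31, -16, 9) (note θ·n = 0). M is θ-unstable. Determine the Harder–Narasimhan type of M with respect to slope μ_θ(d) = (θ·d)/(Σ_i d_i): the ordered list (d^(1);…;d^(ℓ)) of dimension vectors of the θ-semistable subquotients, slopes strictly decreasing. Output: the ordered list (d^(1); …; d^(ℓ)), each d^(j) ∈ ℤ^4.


Via rank(M_{q-1}∘⋯∘M_p): M ≅ I[1,1]^2, I[1,2], I[3,4]^2, I[4,4]^2.
μ_θ-semistable layers: μ^(1)=9; μ^(2)=-11; μ^(3)=-16

((2, 0, 0, 4); (1, 1, 0, 0); (0, 0, 2, 0))


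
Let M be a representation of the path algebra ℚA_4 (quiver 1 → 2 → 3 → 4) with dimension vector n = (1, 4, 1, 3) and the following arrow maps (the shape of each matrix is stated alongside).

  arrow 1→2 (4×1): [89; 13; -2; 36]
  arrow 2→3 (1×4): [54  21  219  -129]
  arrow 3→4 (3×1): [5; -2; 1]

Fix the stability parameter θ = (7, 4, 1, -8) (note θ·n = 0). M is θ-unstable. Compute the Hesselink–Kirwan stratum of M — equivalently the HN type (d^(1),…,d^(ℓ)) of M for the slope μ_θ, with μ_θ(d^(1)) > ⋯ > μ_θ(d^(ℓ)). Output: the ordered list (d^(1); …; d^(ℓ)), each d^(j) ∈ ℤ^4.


Barcode: M ≅ I[1,4], I[2,2]^3, I[4,4]^2. HN layers by μ_θ (3 steps, strictly decreasing):
  μ^(1)=4; μ^(2)=1; μ^(3)=-8

((0, 3, 0, 0); (1, 1, 1, 1); (0, 0, 0, 2))


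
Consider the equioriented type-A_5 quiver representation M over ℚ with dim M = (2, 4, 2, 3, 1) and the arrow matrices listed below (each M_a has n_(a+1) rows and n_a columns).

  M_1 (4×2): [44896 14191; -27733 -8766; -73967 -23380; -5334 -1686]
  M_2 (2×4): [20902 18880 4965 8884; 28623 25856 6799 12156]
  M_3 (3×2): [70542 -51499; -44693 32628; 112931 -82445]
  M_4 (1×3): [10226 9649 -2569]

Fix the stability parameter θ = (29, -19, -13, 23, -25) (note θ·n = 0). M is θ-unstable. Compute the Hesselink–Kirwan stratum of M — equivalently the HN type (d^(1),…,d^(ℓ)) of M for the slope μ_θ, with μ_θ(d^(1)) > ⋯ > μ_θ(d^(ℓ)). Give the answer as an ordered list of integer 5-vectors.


Interval decomposition of M: I[1,4], I[1,5], I[2,2]^2, I[4,4].
HN type (ℓ=3): μ^(1)=23; μ^(2)=-1; μ^(3)=-19

((0, 0, 0, 2, 0); (2, 2, 2, 1, 1); (0, 2, 0, 0, 0))


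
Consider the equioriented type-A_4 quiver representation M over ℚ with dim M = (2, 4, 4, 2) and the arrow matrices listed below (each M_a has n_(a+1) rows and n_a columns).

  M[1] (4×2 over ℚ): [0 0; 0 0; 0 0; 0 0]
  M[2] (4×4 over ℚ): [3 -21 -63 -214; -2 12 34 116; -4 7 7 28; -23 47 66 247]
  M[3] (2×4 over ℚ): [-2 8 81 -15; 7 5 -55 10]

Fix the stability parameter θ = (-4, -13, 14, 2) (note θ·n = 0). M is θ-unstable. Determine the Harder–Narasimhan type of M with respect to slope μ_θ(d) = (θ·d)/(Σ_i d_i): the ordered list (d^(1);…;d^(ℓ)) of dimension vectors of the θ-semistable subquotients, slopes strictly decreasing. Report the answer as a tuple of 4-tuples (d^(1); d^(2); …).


Barcode: M ≅ I[1,1]^2, I[2,3]^2, I[2,4]^2. HN layers by μ_θ (4 steps, strictly decreasing):
  μ^(1)=14; μ^(2)=8; μ^(3)=-4; μ^(4)=-13

((0, 0, 2, 0); (0, 0, 2, 2); (2, 0, 0, 0); (0, 4, 0, 0))


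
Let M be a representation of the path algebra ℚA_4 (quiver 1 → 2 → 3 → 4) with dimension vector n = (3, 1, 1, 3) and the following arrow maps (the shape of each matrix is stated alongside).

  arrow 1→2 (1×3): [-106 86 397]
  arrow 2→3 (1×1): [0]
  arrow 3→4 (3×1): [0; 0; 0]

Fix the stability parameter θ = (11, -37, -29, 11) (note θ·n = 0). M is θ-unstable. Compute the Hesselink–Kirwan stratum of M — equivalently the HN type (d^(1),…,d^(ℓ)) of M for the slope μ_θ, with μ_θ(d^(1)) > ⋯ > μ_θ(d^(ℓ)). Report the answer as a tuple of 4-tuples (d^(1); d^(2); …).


Barcode: M ≅ I[1,1]^2, I[1,2], I[3,3], I[4,4]^3. HN layers by μ_θ (3 steps, strictly decreasing):
  μ^(1)=11; μ^(2)=-13; μ^(3)=-29

((2, 0, 0, 3); (1, 1, 0, 0); (0, 0, 1, 0))


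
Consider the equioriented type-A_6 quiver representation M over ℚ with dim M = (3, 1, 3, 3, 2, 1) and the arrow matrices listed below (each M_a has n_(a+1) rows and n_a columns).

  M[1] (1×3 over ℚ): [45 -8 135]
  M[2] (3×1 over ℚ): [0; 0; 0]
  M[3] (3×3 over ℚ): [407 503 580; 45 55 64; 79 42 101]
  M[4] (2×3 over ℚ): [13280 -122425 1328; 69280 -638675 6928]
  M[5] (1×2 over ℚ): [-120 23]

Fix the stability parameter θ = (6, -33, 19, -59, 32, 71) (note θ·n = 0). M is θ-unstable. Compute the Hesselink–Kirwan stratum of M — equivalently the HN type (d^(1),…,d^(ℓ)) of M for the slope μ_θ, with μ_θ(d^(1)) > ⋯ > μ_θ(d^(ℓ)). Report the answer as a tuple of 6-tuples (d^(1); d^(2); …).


Barcode: M ≅ I[1,1]^2, I[1,2], I[3,4]^2, I[3,6], I[5,5]. HN layers by μ_θ (5 steps, strictly decreasing):
  μ^(1)=71; μ^(2)=32; μ^(3)=6; μ^(4)=-27/2; μ^(5)=-20

((0, 0, 0, 0, 0, 1); (0, 0, 0, 0, 2, 0); (2, 0, 0, 0, 0, 0); (1, 1, 0, 0, 0, 0); (0, 0, 3, 3, 0, 0))


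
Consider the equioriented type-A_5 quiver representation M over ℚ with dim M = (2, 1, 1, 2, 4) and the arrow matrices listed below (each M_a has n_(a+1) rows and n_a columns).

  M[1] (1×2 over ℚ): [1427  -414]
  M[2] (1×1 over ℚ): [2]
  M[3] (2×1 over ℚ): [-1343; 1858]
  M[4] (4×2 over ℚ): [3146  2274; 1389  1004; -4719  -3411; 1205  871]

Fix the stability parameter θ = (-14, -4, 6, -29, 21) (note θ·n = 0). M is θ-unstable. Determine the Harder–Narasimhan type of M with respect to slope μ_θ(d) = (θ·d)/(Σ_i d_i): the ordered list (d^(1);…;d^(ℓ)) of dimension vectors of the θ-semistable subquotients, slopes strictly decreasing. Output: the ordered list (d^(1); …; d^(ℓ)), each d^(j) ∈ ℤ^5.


Barcode: M ≅ I[1,1], I[1,5], I[4,5], I[5,5]^2. HN layers by μ_θ (4 steps, strictly decreasing):
  μ^(1)=21; μ^(2)=-9; μ^(3)=-14; μ^(4)=-29

((0, 0, 0, 0, 4); (0, 1, 1, 1, 0); (2, 0, 0, 0, 0); (0, 0, 0, 1, 0))


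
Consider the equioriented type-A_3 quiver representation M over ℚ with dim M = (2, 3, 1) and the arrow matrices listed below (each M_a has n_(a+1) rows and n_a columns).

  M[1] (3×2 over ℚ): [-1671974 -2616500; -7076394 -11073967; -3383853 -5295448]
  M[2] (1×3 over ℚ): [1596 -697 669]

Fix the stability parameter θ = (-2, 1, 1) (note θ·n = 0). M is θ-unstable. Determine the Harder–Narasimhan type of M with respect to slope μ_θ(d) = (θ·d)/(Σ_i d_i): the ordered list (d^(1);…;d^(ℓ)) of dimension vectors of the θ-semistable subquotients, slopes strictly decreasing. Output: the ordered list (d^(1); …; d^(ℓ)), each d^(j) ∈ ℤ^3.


Interval decomposition of M: I[1,2], I[1,3], I[2,2].
HN type (ℓ=2): μ^(1)=1; μ^(2)=-2

((0, 3, 1); (2, 0, 0))


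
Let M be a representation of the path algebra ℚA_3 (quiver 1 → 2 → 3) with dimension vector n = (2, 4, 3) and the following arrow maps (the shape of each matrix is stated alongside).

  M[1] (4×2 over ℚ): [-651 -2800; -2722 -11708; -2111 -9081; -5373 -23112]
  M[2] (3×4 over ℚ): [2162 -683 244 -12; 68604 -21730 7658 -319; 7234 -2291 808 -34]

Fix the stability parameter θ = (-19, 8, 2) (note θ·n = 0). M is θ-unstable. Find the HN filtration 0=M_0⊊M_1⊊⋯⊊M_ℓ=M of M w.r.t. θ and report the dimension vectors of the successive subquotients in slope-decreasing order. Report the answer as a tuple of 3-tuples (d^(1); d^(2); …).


Barcode: M ≅ I[1,2], I[1,3], I[2,2], I[2,3], I[3,3]. HN layers by μ_θ (4 steps, strictly decreasing):
  μ^(1)=8; μ^(2)=5; μ^(3)=2; μ^(4)=-19

((0, 2, 0); (0, 2, 2); (0, 0, 1); (2, 0, 0))


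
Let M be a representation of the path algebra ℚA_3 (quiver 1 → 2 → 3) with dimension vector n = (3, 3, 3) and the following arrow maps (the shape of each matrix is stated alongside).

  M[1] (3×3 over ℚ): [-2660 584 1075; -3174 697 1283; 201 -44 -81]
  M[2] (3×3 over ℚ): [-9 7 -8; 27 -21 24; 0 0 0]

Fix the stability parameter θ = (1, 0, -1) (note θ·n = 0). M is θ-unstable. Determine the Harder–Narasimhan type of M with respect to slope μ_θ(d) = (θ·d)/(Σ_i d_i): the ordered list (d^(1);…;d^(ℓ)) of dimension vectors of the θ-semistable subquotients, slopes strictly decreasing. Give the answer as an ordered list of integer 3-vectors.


Interval decomposition of M: I[1,2]^2, I[1,3], I[3,3]^2.
HN type (ℓ=3): μ^(1)=1/2; μ^(2)=0; μ^(3)=-1

((2, 2, 0); (1, 1, 1); (0, 0, 2))


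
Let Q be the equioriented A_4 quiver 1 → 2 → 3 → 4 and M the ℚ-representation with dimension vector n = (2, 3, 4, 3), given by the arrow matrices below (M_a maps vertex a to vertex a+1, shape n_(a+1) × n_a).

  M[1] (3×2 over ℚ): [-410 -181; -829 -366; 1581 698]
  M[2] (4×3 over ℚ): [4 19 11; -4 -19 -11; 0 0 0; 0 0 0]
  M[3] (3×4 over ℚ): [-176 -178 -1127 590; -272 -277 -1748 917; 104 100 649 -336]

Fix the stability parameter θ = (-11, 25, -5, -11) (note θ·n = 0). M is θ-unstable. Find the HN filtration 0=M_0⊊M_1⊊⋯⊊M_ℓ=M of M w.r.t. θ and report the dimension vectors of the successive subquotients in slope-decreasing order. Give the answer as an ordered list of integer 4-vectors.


Interval decomposition of M: I[1,2]^2, I[2,4], I[3,3], I[3,4]^2.
HN type (ℓ=5): μ^(1)=25; μ^(2)=3; μ^(3)=-5; μ^(4)=-8; μ^(5)=-11

((0, 2, 0, 0); (0, 1, 1, 1); (0, 0, 1, 0); (0, 0, 2, 2); (2, 0, 0, 0))


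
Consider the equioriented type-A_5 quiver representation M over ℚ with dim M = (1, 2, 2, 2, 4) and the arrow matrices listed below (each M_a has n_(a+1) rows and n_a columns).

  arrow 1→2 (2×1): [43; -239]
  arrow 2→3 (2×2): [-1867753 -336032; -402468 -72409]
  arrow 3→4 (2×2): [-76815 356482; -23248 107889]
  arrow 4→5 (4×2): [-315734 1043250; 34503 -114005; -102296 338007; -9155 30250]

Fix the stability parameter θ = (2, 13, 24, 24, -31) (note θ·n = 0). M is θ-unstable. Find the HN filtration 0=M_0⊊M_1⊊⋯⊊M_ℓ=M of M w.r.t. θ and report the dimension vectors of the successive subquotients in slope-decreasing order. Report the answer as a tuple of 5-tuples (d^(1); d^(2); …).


Barcode: M ≅ I[1,5], I[2,5], I[5,5]^2. HN layers by μ_θ (3 steps, strictly decreasing):
  μ^(1)=15/2; μ^(2)=2; μ^(3)=-31

((0, 2, 2, 2, 2); (1, 0, 0, 0, 0); (0, 0, 0, 0, 2))


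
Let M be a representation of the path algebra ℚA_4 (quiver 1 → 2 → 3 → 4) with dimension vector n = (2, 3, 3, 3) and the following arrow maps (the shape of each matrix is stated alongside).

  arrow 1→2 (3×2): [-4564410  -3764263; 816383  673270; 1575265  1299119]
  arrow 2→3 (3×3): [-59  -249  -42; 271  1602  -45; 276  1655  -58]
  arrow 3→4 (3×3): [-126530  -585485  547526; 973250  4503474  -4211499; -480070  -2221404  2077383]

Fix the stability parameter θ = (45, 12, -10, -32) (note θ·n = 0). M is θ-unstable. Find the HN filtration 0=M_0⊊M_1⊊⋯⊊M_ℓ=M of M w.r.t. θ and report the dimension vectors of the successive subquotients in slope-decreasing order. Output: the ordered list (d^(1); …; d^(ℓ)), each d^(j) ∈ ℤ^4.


Via rank(M_{q-1}∘⋯∘M_p): M ≅ I[1,3], I[1,4], I[2,4], I[4,4].
μ_θ-semistable layers: μ^(1)=47/3; μ^(2)=15/4; μ^(3)=-10; μ^(4)=-32

((1, 1, 1, 0); (1, 1, 1, 1); (0, 1, 1, 1); (0, 0, 0, 1))


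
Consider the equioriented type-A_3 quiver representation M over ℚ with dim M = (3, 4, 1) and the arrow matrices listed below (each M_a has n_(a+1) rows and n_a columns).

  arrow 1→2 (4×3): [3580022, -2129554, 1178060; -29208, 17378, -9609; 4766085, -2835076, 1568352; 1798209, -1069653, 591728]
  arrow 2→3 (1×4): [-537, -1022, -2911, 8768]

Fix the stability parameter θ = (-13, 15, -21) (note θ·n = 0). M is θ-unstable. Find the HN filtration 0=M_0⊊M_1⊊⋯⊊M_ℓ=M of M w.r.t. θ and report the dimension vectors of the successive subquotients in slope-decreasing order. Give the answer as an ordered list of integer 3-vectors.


Via rank(M_{q-1}∘⋯∘M_p): M ≅ I[1,2]^2, I[1,3], I[2,2].
μ_θ-semistable layers: μ^(1)=15; μ^(2)=-3; μ^(3)=-13

((0, 3, 0); (0, 1, 1); (3, 0, 0))


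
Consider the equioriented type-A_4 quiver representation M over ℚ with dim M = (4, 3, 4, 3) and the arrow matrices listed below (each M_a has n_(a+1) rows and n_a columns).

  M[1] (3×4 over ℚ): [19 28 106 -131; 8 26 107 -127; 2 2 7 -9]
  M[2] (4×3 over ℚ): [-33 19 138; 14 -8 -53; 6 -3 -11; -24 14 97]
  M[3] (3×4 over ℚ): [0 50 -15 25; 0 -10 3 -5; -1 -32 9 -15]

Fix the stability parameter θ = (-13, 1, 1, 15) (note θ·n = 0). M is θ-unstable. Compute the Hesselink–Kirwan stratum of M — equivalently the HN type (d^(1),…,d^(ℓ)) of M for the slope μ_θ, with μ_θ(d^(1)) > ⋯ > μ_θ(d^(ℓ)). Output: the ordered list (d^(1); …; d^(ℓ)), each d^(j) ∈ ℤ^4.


Interval decomposition of M: I[1,1]^2, I[1,4]^2, I[2,3], I[3,3], I[4,4].
HN type (ℓ=3): μ^(1)=15; μ^(2)=1; μ^(3)=-13

((0, 0, 0, 3); (0, 3, 4, 0); (4, 0, 0, 0))


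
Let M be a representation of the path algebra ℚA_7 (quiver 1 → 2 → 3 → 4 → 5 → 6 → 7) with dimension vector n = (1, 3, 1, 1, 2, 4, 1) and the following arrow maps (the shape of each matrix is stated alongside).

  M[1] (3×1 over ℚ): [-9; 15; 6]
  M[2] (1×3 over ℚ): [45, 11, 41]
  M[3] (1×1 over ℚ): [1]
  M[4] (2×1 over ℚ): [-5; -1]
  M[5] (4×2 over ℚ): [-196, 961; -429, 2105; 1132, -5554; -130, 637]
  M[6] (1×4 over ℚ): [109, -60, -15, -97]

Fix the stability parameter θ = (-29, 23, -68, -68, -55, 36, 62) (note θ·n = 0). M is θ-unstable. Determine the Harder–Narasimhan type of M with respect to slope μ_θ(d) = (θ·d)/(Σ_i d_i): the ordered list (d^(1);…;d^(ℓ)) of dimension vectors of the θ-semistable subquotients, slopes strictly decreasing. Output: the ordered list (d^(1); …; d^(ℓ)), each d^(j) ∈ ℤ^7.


Barcode: M ≅ I[1,6], I[2,2]^2, I[5,7], I[6,6]^2. HN layers by μ_θ (5 steps, strictly decreasing):
  μ^(1)=62; μ^(2)=36; μ^(3)=23; μ^(4)=-197/5; μ^(5)=-55

((0, 0, 0, 0, 0, 0, 1); (0, 0, 0, 0, 0, 4, 0); (0, 2, 0, 0, 0, 0, 0); (1, 1, 1, 1, 1, 0, 0); (0, 0, 0, 0, 1, 0, 0))


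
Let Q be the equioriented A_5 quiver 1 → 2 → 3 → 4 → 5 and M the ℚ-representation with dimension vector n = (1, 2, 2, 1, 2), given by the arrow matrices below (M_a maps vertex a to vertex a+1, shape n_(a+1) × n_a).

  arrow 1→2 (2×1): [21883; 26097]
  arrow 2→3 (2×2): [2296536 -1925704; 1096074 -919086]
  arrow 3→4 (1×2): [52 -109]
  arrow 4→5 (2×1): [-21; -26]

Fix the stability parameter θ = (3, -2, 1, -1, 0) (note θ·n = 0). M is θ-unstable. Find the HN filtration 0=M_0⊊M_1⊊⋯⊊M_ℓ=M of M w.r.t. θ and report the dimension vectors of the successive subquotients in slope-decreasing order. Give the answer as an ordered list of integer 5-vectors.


Via rank(M_{q-1}∘⋯∘M_p): M ≅ I[1,2], I[2,5], I[3,3], I[5,5].
μ_θ-semistable layers: μ^(1)=1; μ^(2)=1/2; μ^(3)=0; μ^(4)=-2

((0, 0, 1, 0, 0); (1, 1, 0, 0, 0); (0, 0, 1, 1, 2); (0, 1, 0, 0, 0))


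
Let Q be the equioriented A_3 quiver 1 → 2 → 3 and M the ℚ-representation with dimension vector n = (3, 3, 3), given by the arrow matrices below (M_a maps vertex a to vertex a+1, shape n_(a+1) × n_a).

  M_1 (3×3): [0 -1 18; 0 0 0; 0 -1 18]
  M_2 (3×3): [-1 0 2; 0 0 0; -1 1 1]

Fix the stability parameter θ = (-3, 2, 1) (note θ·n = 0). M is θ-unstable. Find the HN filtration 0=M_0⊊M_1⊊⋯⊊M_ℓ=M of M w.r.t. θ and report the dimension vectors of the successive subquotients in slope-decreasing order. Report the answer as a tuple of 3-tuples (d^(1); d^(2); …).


Barcode: M ≅ I[1,1]^2, I[1,3], I[2,2], I[2,3], I[3,3]. HN layers by μ_θ (4 steps, strictly decreasing):
  μ^(1)=2; μ^(2)=3/2; μ^(3)=1; μ^(4)=-3

((0, 1, 0); (0, 2, 2); (0, 0, 1); (3, 0, 0))


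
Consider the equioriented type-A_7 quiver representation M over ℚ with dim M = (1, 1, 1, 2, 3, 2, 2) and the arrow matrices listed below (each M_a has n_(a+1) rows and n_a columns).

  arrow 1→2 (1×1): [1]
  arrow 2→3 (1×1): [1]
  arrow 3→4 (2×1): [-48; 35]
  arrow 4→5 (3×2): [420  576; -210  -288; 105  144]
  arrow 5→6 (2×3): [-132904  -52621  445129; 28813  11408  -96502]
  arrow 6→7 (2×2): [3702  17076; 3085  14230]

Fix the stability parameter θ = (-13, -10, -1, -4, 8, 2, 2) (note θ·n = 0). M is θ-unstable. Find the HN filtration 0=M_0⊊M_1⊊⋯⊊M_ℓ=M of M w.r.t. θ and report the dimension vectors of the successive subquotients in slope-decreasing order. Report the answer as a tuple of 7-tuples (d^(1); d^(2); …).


Via rank(M_{q-1}∘⋯∘M_p): M ≅ I[1,4], I[4,7], I[5,5], I[5,6], I[7,7].
μ_θ-semistable layers: μ^(1)=8; μ^(2)=5; μ^(3)=4; μ^(4)=2; μ^(5)=-5/2; μ^(6)=-4; μ^(7)=-10; μ^(8)=-13

((0, 0, 0, 0, 1, 0, 0); (0, 0, 0, 0, 1, 1, 0); (0, 0, 0, 0, 1, 1, 1); (0, 0, 0, 0, 0, 0, 1); (0, 0, 1, 1, 0, 0, 0); (0, 0, 0, 1, 0, 0, 0); (0, 1, 0, 0, 0, 0, 0); (1, 0, 0, 0, 0, 0, 0))


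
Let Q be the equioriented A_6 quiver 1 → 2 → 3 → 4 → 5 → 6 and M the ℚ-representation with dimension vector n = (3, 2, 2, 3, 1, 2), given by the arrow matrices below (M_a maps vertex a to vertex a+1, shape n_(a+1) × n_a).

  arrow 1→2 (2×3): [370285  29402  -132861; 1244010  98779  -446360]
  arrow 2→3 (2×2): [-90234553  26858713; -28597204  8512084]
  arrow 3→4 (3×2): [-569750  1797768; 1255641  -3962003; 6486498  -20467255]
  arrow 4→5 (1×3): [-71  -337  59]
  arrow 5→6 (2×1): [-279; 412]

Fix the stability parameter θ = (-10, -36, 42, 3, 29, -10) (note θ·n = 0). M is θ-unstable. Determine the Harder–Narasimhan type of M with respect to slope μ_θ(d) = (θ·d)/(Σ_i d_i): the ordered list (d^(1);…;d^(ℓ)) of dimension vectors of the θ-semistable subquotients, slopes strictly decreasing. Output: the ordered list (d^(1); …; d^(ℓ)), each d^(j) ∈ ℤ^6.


Via rank(M_{q-1}∘⋯∘M_p): M ≅ I[1,1], I[1,2], I[1,6], I[3,4], I[4,4], I[6,6].
μ_θ-semistable layers: μ^(1)=45/2; μ^(2)=16; μ^(3)=3; μ^(4)=-10; μ^(5)=-23

((0, 0, 1, 1, 0, 0); (0, 0, 1, 1, 1, 1); (0, 0, 0, 1, 0, 0); (1, 0, 0, 0, 0, 1); (2, 2, 0, 0, 0, 0))


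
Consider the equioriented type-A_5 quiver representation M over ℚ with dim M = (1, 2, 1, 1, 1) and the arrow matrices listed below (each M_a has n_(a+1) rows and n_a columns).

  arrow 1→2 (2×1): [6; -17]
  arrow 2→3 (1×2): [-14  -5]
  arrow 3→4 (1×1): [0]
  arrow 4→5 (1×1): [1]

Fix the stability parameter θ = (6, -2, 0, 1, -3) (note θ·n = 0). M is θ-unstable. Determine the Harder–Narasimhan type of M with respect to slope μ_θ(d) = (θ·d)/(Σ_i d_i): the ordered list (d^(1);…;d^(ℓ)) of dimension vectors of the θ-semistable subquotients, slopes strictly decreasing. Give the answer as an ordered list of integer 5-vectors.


Interval decomposition of M: I[1,3], I[2,2], I[4,5].
HN type (ℓ=3): μ^(1)=4/3; μ^(2)=-1; μ^(3)=-2

((1, 1, 1, 0, 0); (0, 0, 0, 1, 1); (0, 1, 0, 0, 0))


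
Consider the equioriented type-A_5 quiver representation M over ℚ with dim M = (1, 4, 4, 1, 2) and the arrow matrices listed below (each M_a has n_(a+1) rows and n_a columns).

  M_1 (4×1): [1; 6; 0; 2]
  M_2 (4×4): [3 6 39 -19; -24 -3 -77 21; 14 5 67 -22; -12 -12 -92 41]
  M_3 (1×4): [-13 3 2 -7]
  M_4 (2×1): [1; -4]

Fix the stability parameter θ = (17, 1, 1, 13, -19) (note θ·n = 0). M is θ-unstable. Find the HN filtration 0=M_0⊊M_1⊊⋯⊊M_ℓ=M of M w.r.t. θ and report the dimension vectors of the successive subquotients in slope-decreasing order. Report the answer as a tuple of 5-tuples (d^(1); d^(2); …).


Barcode: M ≅ I[1,5], I[2,3]^3, I[5,5]. HN layers by μ_θ (3 steps, strictly decreasing):
  μ^(1)=13/5; μ^(2)=1; μ^(3)=-19

((1, 1, 1, 1, 1); (0, 3, 3, 0, 0); (0, 0, 0, 0, 1))


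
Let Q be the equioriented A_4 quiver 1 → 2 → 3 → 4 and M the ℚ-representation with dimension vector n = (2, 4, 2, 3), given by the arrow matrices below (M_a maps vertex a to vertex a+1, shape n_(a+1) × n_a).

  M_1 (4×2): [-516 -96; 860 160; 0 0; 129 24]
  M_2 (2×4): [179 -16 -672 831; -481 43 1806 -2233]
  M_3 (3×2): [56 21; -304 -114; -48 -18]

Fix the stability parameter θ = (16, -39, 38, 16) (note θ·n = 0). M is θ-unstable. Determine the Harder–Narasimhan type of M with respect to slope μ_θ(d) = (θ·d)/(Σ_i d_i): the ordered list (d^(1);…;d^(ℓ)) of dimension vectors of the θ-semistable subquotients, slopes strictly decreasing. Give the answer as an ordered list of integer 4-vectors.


Interval decomposition of M: I[1,1], I[1,4], I[2,2]^2, I[2,3], I[4,4]^2.
HN type (ℓ=5): μ^(1)=38; μ^(2)=27; μ^(3)=16; μ^(4)=-23/2; μ^(5)=-39

((0, 0, 1, 0); (0, 0, 1, 1); (1, 0, 0, 2); (1, 1, 0, 0); (0, 3, 0, 0))


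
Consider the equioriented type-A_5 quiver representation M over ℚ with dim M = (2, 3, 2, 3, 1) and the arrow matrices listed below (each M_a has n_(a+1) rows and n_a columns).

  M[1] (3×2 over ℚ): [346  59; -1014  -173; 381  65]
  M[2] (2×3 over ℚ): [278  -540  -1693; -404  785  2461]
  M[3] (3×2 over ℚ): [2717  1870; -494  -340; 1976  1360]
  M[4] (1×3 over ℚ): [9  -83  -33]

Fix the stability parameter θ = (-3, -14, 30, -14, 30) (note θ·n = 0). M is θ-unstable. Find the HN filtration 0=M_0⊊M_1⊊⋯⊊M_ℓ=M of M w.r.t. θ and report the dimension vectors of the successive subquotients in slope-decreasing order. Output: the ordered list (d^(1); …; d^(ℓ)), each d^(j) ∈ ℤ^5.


Barcode: M ≅ I[1,3], I[1,5], I[2,2], I[4,4]^2. HN layers by μ_θ (4 steps, strictly decreasing):
  μ^(1)=30; μ^(2)=8; μ^(3)=-17/2; μ^(4)=-14

((0, 0, 1, 0, 1); (0, 0, 1, 1, 0); (2, 2, 0, 0, 0); (0, 1, 0, 2, 0))


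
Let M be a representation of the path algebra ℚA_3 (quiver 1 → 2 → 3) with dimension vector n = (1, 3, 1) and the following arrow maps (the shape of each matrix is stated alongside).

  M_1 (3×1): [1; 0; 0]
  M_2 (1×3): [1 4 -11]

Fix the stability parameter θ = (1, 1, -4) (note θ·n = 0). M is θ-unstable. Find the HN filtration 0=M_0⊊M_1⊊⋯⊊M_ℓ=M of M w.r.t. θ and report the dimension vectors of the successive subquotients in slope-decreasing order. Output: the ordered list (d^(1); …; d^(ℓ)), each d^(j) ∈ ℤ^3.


Interval decomposition of M: I[1,3], I[2,2]^2.
HN type (ℓ=2): μ^(1)=1; μ^(2)=-2/3

((0, 2, 0); (1, 1, 1))


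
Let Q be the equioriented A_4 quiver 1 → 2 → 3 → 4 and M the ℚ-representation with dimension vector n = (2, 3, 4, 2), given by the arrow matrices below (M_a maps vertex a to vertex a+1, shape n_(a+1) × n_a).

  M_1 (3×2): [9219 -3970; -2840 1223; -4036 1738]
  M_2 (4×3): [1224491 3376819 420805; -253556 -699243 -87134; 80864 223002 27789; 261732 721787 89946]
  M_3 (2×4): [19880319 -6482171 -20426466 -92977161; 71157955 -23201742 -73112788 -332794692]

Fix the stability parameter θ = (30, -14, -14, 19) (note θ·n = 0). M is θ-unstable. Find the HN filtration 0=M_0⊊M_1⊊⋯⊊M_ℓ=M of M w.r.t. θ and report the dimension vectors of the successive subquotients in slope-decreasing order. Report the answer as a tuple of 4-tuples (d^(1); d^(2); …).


Via rank(M_{q-1}∘⋯∘M_p): M ≅ I[1,3], I[1,4], I[2,4], I[3,3].
μ_θ-semistable layers: μ^(1)=19; μ^(2)=2/3; μ^(3)=-14

((0, 0, 0, 2); (2, 2, 2, 0); (0, 1, 2, 0))


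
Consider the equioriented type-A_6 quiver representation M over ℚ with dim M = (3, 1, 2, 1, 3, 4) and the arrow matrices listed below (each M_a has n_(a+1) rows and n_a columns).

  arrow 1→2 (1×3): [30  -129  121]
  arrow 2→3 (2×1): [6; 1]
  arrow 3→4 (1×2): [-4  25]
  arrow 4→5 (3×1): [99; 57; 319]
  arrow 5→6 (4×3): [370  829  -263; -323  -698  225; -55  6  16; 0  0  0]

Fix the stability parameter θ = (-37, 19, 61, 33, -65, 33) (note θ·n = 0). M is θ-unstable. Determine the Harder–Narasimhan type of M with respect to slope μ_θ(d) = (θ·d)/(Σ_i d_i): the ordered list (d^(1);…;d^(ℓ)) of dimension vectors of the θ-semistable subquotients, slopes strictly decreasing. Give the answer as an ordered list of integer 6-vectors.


Interval decomposition of M: I[1,1]^2, I[1,6], I[3,3], I[5,6]^2, I[6,6].
HN type (ℓ=5): μ^(1)=61; μ^(2)=33; μ^(3)=12; μ^(4)=-37; μ^(5)=-65

((0, 0, 1, 0, 0, 0); (0, 0, 0, 0, 0, 4); (0, 1, 1, 1, 1, 0); (3, 0, 0, 0, 0, 0); (0, 0, 0, 0, 2, 0))


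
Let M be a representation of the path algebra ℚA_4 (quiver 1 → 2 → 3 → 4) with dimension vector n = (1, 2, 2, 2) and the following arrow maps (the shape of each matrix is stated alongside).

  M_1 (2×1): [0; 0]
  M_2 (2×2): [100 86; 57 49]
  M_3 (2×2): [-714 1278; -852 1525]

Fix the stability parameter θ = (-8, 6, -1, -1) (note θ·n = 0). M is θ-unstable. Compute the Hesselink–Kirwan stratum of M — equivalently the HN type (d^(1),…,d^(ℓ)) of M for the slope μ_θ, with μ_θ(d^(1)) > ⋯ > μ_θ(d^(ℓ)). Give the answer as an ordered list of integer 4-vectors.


Via rank(M_{q-1}∘⋯∘M_p): M ≅ I[1,1], I[2,4]^2.
μ_θ-semistable layers: μ^(1)=4/3; μ^(2)=-8

((0, 2, 2, 2); (1, 0, 0, 0))


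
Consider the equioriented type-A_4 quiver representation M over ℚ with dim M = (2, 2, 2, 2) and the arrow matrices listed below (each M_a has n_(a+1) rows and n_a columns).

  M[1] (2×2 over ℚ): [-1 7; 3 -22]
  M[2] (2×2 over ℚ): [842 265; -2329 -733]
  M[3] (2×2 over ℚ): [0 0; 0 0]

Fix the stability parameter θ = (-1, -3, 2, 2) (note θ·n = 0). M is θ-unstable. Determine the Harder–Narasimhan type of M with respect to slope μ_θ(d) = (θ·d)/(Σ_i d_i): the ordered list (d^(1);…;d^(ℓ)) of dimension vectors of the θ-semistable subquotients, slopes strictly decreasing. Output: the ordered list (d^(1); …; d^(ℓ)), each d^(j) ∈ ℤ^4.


Interval decomposition of M: I[1,3]^2, I[4,4]^2.
HN type (ℓ=2): μ^(1)=2; μ^(2)=-2

((0, 0, 2, 2); (2, 2, 0, 0))


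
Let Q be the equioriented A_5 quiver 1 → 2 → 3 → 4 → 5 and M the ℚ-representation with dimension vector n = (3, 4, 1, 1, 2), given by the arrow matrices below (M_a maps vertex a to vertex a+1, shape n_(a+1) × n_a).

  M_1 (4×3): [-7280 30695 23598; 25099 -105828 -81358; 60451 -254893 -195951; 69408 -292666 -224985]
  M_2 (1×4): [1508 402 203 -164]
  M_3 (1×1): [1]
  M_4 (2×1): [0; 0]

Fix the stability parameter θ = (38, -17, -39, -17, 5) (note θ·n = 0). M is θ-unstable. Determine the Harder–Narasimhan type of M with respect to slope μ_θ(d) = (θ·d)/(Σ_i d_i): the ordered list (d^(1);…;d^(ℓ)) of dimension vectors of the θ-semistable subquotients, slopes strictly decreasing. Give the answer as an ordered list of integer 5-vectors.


Barcode: M ≅ I[1,2]^2, I[1,4], I[2,2], I[5,5]^2. HN layers by μ_θ (4 steps, strictly decreasing):
  μ^(1)=21/2; μ^(2)=5; μ^(3)=-35/4; μ^(4)=-17

((2, 2, 0, 0, 0); (0, 0, 0, 0, 2); (1, 1, 1, 1, 0); (0, 1, 0, 0, 0))


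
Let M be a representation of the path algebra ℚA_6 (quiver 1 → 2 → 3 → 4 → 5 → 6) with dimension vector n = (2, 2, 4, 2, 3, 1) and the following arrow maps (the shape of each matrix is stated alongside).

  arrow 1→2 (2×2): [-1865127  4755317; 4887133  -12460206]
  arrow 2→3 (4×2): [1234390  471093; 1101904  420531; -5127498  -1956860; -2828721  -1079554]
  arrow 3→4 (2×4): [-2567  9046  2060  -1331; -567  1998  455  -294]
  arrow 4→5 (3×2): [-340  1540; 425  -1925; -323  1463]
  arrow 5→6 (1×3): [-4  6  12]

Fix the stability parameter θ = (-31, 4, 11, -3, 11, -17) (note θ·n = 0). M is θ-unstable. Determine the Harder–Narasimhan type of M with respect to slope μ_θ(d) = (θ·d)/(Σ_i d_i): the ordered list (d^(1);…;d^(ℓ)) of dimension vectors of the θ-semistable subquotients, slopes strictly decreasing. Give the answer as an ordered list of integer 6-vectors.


Interval decomposition of M: I[1,4], I[1,6], I[3,3]^2, I[5,5]^2.
HN type (ℓ=4): μ^(1)=11; μ^(2)=4; μ^(3)=6/5; μ^(4)=-31

((0, 0, 2, 0, 2, 0); (0, 1, 1, 1, 0, 0); (0, 1, 1, 1, 1, 1); (2, 0, 0, 0, 0, 0))
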